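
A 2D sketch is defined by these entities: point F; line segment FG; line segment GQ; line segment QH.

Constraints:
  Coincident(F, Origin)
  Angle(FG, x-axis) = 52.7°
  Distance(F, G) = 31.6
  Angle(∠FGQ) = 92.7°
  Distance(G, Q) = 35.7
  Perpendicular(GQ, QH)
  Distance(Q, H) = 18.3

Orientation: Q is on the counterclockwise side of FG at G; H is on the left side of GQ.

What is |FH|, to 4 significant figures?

39.48

F is at the origin; FG runs at 52.7° with length 31.6, so G = 31.6·(cos 52.7°, sin 52.7°) = (19.15, 25.14). ∠FGQ = 92.7°, so GQ runs at 52.7° + (180° − 92.7°) = 140.0° from the x-axis; with |GQ| = 35.7, Q = G + 35.7·(cos 140.0°, sin 140.0°) = (-8.199, 48.08). The perpendicularity gives QH at right angles to GQ; with |QH| = 18.3 on the left of GQ, H = Q + 18.3·(-0.6428, -0.7660) = (-19.96, 34.07). Then |FH| = |H − F| = 39.48.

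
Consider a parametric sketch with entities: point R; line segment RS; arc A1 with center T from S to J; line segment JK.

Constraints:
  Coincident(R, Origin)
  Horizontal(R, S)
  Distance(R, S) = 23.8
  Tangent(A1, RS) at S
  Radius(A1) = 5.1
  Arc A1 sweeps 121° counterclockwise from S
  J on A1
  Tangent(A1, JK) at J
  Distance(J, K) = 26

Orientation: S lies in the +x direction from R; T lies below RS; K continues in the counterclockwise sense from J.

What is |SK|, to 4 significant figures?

31.34

R is at the origin; R and S share the same y with |RS| = 23.8 and S on the +x side, so S = (23.80, 0.000). The tangent condition forces TS to be normal to RS, so T = S + (0, -5.1) = (23.80, -5.100). On A1, S sits at bearing 90° from T; a 121° counterclockwise sweep puts J at bearing 211°, so J = T + 5.1·(cos 211°, sin 211°) = (19.43, -7.727). Tangency of A1 to JK means the radius TJ is perpendicular to JK, so JK runs along (−sin 211°, cos 211°); with |JK| = 26.0, K = (32.82, -30.01). Then |SK| = |K − S| = 31.34.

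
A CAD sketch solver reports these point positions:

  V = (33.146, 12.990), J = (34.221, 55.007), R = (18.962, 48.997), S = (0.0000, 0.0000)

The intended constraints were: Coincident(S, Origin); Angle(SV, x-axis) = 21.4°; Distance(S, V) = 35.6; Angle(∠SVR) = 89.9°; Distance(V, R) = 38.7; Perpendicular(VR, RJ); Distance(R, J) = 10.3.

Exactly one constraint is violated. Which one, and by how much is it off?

Distance(R, J) = 10.3 — off by 6.10.

S = (0.00, 0.00) ✓; SV at 21.40° ✓; |SV| = 35.60 ✓; ∠SVR = 89.90° ✓; |VR| = 38.70 ✓; ∠(VR, RJ) = 90.00° ✓; |RJ| = 16.40 ✗.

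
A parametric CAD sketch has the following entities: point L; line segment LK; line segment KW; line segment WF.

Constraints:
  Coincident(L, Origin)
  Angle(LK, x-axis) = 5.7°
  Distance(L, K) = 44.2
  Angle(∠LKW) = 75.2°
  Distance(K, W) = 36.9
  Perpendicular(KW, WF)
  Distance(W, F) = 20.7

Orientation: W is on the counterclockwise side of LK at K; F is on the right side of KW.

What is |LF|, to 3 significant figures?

68.4

∠LKW = 75.2°, so KW runs at 5.7° + (180° − 75.2°) = 110° from the x-axis; with |KW| = 36.9, W = K + 36.9·(cos 110°, sin 110°) = (31.1, 39.0). KW is perpendicular to WF; with |WF| = 20.7 on the right of KW, F = W + 20.7·(0.937, 0.350) = (50.4, 46.2). Then |LF| = |F − L| = 68.4.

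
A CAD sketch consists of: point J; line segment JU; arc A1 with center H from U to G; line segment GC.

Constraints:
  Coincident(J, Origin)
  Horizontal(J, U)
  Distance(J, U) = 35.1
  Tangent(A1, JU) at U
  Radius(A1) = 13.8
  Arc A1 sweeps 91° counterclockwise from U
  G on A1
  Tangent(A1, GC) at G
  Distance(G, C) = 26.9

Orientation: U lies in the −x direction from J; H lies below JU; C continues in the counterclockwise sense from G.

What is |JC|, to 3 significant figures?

63.4

J is at the origin; J and U share the same y with |JU| = 35.1 and U on the −x side, so U = (-35.1, 0.00). Since A1 is tangent to JU there, HU ⟂ JU, so H = U + (0, -13.8) = (-35.1, -13.8). On A1, U sits at bearing 90° from H; a 91° counterclockwise sweep puts G at bearing 181°, so G = H + 13.8·(cos 181°, sin 181°) = (-48.9, -14.0). A1 meets GC tangentially, so HG is at right angles to GC, so GC runs along (−sin 181°, cos 181°); with |GC| = 26.9, C = (-48.4, -40.9). Then |JC| = |C − J| = 63.4.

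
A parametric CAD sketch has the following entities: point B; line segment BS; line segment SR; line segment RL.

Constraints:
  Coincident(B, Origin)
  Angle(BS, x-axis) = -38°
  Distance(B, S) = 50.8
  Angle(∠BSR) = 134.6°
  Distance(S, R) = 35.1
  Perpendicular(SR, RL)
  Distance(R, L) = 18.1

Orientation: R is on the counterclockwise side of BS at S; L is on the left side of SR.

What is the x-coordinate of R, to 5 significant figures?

74.839

B is at the origin; BS runs at -38.0° with length 50.8, so S = 50.8·(cos -38.0°, sin -38.0°) = (40.031, -31.276). ∠BSR = 134.6°, so SR runs at -38.0° + (180° − 134.6°) = 7.4000° from the x-axis; with |SR| = 35.1, R = S + 35.1·(cos 7.4000°, sin 7.4000°) = (74.839, -26.755). So R.x = 74.839.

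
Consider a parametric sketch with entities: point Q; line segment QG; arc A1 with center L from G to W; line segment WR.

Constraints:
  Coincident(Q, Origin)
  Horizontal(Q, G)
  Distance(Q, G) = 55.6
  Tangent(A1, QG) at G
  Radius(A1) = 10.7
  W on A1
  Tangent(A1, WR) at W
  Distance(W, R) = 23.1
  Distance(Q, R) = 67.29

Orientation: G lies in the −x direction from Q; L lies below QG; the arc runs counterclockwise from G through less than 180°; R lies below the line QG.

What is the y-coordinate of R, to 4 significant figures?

-36.13

Q is at the origin; Q and G share the same y with |QG| = 55.6 and G on the −x side, so G = (-55.60, 0.000). Tangency of A1 to QG means the radius LG is perpendicular to QG, so L = G + (0, -10.7) = (-55.60, -10.70). Since LW ⟂ WR (tangency), |LR| = √(10.7² + 23.1²) = 25.46 regardless of where W sits on A1. So R lies on both circle(Q, 67.29) and circle(L, 25.46); the below-QG intersection is R = (-56.77, -36.13). W is the foot of the tangent from R: W = (-65.50, -14.75).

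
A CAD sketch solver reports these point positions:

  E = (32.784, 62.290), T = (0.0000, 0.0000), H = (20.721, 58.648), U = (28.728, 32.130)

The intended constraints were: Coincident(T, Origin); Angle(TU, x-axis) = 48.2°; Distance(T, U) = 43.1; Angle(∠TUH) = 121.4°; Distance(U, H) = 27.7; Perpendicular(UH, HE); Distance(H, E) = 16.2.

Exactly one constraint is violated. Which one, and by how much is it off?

Distance(H, E) = 16.2 — off by 3.60.

T = (0.00, 0.00) ✓; TU at 48.20° ✓; |TU| = 43.10 ✓; ∠TUH = 121.4° ✓; |UH| = 27.70 ✓; ∠(UH, HE) = 90.00° ✓; |HE| = 12.60 ✗.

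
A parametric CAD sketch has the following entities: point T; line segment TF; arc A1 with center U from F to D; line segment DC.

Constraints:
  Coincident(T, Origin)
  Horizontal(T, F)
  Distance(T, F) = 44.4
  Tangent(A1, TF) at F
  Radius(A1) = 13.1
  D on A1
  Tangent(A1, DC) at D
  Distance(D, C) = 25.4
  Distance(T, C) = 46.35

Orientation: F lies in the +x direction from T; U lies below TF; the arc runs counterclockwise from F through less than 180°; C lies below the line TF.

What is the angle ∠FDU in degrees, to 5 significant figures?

48.507°

Checks: T = (0.00, 0.00) ✓; |TF| = 44.40 ✓; |UD| = 13.10 ✓; ∠(UD, DC) = 90.00° ✓; |DC| = 25.40 ✓; |TC| = 46.35 ✓.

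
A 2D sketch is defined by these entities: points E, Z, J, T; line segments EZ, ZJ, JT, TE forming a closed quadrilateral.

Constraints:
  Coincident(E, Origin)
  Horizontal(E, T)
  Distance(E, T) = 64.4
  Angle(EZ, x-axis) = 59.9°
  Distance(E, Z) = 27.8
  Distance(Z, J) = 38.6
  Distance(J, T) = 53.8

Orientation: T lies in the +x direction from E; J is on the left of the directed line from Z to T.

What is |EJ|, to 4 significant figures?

65.53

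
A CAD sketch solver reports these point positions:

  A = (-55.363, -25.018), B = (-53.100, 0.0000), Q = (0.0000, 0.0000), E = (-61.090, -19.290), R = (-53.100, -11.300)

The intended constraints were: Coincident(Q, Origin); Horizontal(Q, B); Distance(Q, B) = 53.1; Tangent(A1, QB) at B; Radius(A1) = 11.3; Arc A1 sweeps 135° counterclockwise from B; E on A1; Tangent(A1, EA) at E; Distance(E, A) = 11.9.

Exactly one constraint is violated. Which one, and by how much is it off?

Distance(E, A) = 11.9 — off by 3.80.

Q = (0.00, 0.00) ✓; Q.y = 0.00, B.y = 0.00 ✓; |QB| = 53.10 ✓; ∠(RB, BQ) = 90.00° ✓; |RB| = 11.30 ✓; bearing(R→E) − bearing(R→B) = 135.0° ✓; |RE| = 11.30 ✓; ∠(RE, EA) = 90.01° ✓; |EA| = 8.100 ✗.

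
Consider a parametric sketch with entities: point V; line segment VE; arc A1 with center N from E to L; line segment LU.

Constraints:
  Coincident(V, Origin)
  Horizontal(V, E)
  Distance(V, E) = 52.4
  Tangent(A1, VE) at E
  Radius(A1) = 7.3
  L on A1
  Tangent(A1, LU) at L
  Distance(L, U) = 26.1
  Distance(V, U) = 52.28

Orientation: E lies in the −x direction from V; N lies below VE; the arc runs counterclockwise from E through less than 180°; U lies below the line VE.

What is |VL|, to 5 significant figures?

59.233

Checks: |NL| = 7.300 ✓; ∠(NL, LU) = 90.00° ✓; |LU| = 26.10 ✓; |VU| = 52.28 ✓.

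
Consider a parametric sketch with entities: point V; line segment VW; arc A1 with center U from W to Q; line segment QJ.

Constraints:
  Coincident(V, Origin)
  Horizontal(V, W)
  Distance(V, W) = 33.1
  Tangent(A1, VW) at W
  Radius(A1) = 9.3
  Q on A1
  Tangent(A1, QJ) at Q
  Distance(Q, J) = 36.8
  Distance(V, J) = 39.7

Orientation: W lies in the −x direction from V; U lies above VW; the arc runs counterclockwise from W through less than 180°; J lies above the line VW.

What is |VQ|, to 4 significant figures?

25.25

Checks: |UQ| = 9.300 ✓; ∠(UQ, QJ) = 90.00° ✓; |QJ| = 36.80 ✓; |VJ| = 39.70 ✓.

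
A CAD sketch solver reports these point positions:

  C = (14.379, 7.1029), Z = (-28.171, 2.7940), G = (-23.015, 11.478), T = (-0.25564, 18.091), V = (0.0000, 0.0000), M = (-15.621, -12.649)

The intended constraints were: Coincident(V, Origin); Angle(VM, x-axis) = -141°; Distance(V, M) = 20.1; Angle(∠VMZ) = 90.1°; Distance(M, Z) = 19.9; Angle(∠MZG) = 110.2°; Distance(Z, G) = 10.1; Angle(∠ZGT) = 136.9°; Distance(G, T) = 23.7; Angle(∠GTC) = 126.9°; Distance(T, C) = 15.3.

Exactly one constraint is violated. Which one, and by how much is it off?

Distance(T, C) = 15.3 — off by 3.00.

V = (0.00, 0.00) ✓; VM at -141.0° ✓; |VM| = 20.10 ✓; ∠VMZ = 90.10° ✓; |MZ| = 19.90 ✓; ∠MZG = 110.2° ✓; |ZG| = 10.10 ✓; ∠ZGT = 136.9° ✓; |GT| = 23.70 ✓; ∠GTC = 126.9° ✓; |TC| = 18.30 ✗.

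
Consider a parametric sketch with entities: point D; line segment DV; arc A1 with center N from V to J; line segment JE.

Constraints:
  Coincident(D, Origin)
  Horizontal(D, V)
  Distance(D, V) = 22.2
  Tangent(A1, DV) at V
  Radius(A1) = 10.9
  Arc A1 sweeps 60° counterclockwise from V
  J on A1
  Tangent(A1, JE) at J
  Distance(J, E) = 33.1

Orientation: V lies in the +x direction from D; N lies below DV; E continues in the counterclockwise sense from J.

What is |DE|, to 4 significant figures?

34.33

On A1, V sits at bearing 90° from N; a 60° counterclockwise sweep puts J at bearing 150°, so J = N + 10.9·(cos 150°, sin 150°) = (12.76, -5.450). Tangency of A1 to JE means the radius NJ is perpendicular to JE, so JE runs along (−sin 150°, cos 150°); with |JE| = 33.1, E = (-3.790, -34.12). Then |DE| = |E − D| = 34.33.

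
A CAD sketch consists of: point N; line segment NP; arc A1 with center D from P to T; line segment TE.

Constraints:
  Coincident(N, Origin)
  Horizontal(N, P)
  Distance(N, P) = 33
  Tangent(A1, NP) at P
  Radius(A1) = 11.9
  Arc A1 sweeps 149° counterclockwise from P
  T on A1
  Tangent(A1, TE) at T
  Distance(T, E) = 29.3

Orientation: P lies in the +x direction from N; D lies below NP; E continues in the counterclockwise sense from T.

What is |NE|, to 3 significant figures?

63.9

N is at the origin; NP is horizontal with |NP| = 33.0 and P on the +x side, so P = (33.0, 0.00). Tangency of A1 to NP means the radius DP is perpendicular to NP, so D = P + (0, -11.9) = (33.0, -11.9). On A1, P sits at bearing 90° from D; a 149° counterclockwise sweep puts T at bearing 239°, so T = D + 11.9·(cos 239°, sin 239°) = (26.9, -22.1). Since A1 is tangent to TE there, DT ⟂ TE, so TE runs along (−sin 239°, cos 239°); with |TE| = 29.3, E = (52.0, -37.2). Then |NE| = |E − N| = 63.9.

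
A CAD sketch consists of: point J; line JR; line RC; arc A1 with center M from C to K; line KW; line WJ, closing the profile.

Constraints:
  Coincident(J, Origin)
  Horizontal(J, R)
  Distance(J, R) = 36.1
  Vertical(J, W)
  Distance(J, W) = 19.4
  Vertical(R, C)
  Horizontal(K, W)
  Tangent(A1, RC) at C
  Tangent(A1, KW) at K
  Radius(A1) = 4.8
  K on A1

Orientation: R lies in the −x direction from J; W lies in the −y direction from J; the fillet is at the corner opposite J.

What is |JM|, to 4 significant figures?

34.54

J is at the origin; JR is horizontal with |JR| = 36.1 and R on the −x side, so R = (-36.10, 0.000). J and W share the same x with |JW| = 19.4 and W on the −y side, so W = (0.000, -19.40). The virtual corner opposite J is at (-36.10, -19.40). A1 meets RC tangentially, so MC is at right angles to RC and A1 meets KW tangentially, so MK is at right angles to KW, with radius 4.8, so the center M sits 4.8 in from both sides at M = (-31.30, -14.60). Then |JM| = |M − J| = 34.54.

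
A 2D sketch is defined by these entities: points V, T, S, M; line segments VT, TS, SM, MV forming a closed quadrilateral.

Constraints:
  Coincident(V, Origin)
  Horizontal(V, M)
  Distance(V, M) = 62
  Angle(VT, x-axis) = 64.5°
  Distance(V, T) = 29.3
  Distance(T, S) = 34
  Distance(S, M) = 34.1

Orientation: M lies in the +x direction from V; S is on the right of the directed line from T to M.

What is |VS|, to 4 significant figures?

28.37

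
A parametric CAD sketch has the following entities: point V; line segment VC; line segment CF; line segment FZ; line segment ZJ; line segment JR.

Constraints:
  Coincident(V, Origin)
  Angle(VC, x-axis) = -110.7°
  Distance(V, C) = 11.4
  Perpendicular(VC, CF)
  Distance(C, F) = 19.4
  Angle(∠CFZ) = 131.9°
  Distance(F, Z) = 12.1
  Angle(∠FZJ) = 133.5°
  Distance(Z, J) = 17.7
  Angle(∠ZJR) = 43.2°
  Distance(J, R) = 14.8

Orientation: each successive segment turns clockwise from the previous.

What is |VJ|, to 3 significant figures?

30.2

V is at the origin; VC runs at -110.7° with length 11.4, so C = (-4.03, -10.7). VC is perpendicular to CF, so CF runs at 159°; with |CF| = 19.4, F = (-22.2, -3.81). ∠CFZ = 131.9° gives FZ at 111° from the x-axis; with |FZ| = 12.1, Z = (-26.6, 7.47). ∠FZJ = 133.5° gives ZJ at 64.7° from the x-axis; with |ZJ| = 17.7, J = (-19.0, 23.5). Then |VJ| = |J − V| = 30.2.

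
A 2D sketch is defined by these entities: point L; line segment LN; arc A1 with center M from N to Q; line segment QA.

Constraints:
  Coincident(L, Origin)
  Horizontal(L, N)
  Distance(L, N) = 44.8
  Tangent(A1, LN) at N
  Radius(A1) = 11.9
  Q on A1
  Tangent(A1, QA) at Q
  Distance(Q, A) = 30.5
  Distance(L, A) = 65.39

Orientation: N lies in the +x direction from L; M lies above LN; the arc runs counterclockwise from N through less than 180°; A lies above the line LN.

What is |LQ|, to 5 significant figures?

58.252

L is at the origin; L and N share the same y with |LN| = 44.8 and N on the +x side, so N = (44.800, 0.0000). Tangency of A1 to LN means the radius MN is perpendicular to LN, so M = N + (0, 11.9) = (44.800, 11.900). Since MQ ⟂ QA (tangency), |MA| = √(11.9² + 30.5²) = 32.739 regardless of where Q sits on A1. So A lies on both circle(L, 65.39) and circle(M, 32.739); the above-LN intersection is A = (47.922, 44.490). Q is the foot of the tangent from A: Q = (56.248, 15.149).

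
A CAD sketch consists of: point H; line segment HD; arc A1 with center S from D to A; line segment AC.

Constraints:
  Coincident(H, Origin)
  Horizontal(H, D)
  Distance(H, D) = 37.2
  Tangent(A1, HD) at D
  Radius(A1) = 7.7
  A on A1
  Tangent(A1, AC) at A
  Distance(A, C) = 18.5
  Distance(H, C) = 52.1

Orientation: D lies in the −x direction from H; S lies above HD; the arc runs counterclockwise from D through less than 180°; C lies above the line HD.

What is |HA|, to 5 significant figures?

34.461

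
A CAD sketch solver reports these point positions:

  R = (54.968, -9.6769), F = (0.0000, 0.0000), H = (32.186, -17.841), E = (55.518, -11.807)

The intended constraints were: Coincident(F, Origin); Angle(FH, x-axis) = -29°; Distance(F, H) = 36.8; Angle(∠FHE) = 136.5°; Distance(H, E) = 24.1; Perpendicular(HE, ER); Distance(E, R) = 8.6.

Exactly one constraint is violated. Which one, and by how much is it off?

Distance(E, R) = 8.6 — off by 6.40.

F = (0.00, 0.00) ✓; FH at -29.00° ✓; |FH| = 36.80 ✓; ∠FHE = 136.5° ✓; |HE| = 24.10 ✓; ∠(HE, ER) = 89.98° ✓; |ER| = 2.200 ✗.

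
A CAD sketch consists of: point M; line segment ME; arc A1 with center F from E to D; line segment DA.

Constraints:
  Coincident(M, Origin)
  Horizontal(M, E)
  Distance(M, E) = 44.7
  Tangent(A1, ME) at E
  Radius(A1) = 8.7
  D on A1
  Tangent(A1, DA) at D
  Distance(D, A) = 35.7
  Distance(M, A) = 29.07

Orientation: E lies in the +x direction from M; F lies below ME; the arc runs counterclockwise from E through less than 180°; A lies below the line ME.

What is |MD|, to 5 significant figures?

38.913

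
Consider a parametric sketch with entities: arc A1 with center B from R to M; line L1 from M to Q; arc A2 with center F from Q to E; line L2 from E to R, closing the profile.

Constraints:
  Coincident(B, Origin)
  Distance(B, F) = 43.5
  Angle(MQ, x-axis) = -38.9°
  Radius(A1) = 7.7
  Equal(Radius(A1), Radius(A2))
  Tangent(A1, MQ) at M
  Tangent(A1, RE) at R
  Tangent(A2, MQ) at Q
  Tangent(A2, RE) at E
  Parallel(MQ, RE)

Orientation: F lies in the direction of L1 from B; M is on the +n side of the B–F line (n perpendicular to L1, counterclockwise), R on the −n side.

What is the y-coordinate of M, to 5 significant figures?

5.9925

B is at the origin and F lies 43.5 along u from B, so F = 43.5·u = (33.854, -27.316). Tangency of A1 to both parallel lines with radius 7.7 puts M and R at B ± 7.7·n: M = (4.8353, 5.9925), R = (-4.8353, -5.9925). So M.y = 5.9925.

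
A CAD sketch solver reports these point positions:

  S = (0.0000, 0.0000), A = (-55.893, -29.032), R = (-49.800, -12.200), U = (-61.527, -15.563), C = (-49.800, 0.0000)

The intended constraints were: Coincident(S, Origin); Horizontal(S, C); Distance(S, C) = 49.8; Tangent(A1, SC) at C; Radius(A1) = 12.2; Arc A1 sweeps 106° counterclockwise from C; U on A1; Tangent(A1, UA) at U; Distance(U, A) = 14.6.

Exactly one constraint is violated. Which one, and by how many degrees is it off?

Tangent(A1, UA) at U — off by 6.70°.

S = (0.00, 0.00) ✓; S.y = 0.00, C.y = 0.00 ✓; |SC| = 49.80 ✓; ∠(RC, CS) = 90.00° ✓; |RC| = 12.20 ✓; bearing(R→U) − bearing(R→C) = 106.0° ✓; |RU| = 12.20 ✓; ∠(RU, UA) = 83.30° ✗; |UA| = 14.60 ✓.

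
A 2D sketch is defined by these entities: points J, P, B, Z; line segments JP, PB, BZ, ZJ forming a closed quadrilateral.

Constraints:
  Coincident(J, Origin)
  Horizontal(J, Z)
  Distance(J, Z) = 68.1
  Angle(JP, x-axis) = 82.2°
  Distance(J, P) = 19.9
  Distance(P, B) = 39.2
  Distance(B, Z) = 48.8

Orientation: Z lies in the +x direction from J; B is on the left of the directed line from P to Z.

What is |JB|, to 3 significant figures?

53.3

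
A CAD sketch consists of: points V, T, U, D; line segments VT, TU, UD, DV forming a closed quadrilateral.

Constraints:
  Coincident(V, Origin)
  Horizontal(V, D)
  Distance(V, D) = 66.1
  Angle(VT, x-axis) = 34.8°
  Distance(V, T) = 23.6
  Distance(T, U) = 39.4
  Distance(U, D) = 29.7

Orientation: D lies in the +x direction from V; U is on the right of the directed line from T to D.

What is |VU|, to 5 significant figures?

46.451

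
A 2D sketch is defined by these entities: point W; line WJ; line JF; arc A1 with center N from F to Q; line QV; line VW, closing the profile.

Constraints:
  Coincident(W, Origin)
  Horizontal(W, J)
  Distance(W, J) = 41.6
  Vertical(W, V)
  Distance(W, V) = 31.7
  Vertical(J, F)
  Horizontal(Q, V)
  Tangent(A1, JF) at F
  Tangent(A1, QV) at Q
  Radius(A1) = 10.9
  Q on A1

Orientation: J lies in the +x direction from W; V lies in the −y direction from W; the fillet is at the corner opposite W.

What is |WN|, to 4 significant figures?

37.08

W is at the origin; W and J share the same y with |WJ| = 41.6 and J on the +x side, so J = (41.60, 0.000). W and V share the same x with |WV| = 31.7 and V on the −y side, so V = (0.000, -31.70). The virtual corner opposite W is at (41.60, -31.70). Tangency of A1 to JF means the radius NF is perpendicular to JF and tangency of A1 to QV means the radius NQ is perpendicular to QV, with radius 10.9, so the center N sits 10.9 in from both sides at N = (30.70, -20.80). Then |WN| = |N − W| = 37.08.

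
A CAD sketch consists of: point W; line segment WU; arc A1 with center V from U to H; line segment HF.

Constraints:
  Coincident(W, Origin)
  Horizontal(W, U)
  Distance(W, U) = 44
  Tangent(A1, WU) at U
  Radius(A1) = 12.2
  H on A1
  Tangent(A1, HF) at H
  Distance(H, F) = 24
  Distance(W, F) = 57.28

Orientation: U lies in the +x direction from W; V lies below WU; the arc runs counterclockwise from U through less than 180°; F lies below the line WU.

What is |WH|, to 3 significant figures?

36.8

Checks: W.y = 0.00, U.y = 0.00 ✓; |VH| = 12.20 ✓; ∠(VH, HF) = 90.00° ✓; |HF| = 24.00 ✓; |WF| = 57.28 ✓.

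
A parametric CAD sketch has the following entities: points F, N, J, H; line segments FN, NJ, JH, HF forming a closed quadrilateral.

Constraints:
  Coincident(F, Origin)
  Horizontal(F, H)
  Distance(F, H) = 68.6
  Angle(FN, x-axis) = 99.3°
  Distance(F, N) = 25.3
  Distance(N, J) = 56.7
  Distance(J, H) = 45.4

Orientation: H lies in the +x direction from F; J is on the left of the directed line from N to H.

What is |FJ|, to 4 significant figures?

65.09

F is at the origin; FH is horizontal with |FH| = 68.6 and H in +x, so H = (68.6, 0). FN runs at 99.3° with |FN| = 25.3, so N = (-4.089, 24.97). J is determined by |NJ| = 56.7 and |JH| = 45.4 together: it lies at the intersection of circle(N, 56.7) and circle(H, 45.4). With |NH| = 76.86, the foot of the radical line on NH is 45.93 from N and the perpendicular offset is √(56.7² − 45.93²) = 33.24. Taking the left-of-NH solution: J = (50.15, 41.48).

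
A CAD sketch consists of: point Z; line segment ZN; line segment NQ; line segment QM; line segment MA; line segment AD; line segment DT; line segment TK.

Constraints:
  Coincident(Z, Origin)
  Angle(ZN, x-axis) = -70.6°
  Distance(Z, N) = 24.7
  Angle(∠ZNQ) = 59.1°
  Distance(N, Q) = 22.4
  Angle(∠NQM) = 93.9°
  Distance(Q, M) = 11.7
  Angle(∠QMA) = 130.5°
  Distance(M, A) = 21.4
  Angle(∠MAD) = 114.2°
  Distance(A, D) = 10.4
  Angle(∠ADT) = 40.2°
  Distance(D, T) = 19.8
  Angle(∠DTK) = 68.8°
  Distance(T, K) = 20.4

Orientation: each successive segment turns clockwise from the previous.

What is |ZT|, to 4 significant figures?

6.376

Z is at the origin; ZN runs at -70.6° with length 24.7, so N = (8.204, -23.30). ∠ZNQ = 59.1° gives NQ at 168.5° from the x-axis; with |NQ| = 22.4, Q = (-13.75, -18.83). ∠NQM = 93.9° gives QM at 82.40° from the x-axis; with |QM| = 11.7, M = (-12.20, -7.235). ∠QMA = 130.5° gives MA at 32.90° from the x-axis; with |MA| = 21.4, A = (5.769, 4.389). ∠MAD = 114.2° gives AD at -32.90° from the x-axis; with |AD| = 10.4, D = (14.50, -1.260). ∠ADT = 40.2° gives DT at -172.7° from the x-axis; with |DT| = 19.8, T = (-5.138, -3.775). Then |ZT| = |T − Z| = 6.376.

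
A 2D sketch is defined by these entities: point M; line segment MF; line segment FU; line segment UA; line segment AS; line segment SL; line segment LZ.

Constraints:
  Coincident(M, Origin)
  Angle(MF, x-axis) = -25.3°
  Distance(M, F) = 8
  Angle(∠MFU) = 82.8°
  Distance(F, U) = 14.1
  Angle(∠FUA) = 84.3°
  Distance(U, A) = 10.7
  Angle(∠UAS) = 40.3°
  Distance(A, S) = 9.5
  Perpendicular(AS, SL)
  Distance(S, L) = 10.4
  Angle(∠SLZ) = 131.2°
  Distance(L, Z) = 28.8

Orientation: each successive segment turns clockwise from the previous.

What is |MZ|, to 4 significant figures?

43.30

AS ⟂ SL, so SL runs at -87.90°; with |SL| = 10.4, L = (1.123, -18.74). ∠SLZ = 131.2° gives LZ at -136.7° from the x-axis; with |LZ| = 28.8, Z = (-19.84, -38.49). Then |MZ| = |Z − M| = 43.30.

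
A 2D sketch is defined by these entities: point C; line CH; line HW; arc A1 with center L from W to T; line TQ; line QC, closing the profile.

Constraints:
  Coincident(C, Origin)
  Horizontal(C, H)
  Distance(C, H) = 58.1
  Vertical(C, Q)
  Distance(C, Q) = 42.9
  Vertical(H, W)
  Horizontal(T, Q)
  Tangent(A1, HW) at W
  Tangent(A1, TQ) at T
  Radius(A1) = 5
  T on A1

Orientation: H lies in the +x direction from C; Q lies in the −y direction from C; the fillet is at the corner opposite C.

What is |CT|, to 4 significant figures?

68.26

The virtual corner opposite C is at (58.10, -42.90). The tangent condition forces LW to be normal to HW and tangency of A1 to TQ means the radius LT is perpendicular to TQ, with radius 5.0, so the center L sits 5.0 in from both sides at L = (53.10, -37.90). That places the tangent points at W = (58.10, -37.90) on HW and T = (53.10, -42.90) on TQ. Then |CT| = |T − C| = 68.26.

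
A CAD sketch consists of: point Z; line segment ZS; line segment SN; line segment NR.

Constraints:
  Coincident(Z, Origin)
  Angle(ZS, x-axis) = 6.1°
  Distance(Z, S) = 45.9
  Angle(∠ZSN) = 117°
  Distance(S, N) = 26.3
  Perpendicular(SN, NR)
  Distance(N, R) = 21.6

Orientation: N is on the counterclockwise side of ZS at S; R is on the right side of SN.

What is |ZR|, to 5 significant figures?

78.281

Z is at the origin; ZS runs at 6.1° with length 45.9, so S = 45.9·(cos 6.1°, sin 6.1°) = (45.640, 4.8775). ∠ZSN = 117.0°, so SN runs at 6.1° + (180° − 117.0°) = 69.100° from the x-axis; with |SN| = 26.3, N = S + 26.3·(cos 69.100°, sin 69.100°) = (55.022, 29.447). The perpendicularity gives NR at right angles to SN; with |NR| = 21.6 on the right of SN, R = N + 21.6·(0.93420, -0.35674) = (75.201, 21.742). Then |ZR| = |R − Z| = 78.281.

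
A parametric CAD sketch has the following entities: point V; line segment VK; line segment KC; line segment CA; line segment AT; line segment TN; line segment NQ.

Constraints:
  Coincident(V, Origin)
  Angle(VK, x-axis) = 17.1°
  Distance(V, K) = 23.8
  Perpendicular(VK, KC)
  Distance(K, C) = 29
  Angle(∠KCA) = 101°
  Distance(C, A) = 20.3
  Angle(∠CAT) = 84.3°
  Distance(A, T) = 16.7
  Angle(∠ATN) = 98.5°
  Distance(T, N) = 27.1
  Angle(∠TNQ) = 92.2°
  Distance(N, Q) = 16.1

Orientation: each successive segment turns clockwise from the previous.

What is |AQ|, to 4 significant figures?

30.19

V is at the origin; VK runs at 17.1° with length 23.8, so K = (22.75, 6.998). The perpendicularity gives KC at right angles to VK, so KC runs at -72.90°; with |KC| = 29.0, C = (31.28, -20.72). ∠KCA = 101.0° gives CA at -151.9° from the x-axis; with |CA| = 20.3, A = (13.37, -30.28). ∠CAT = 84.3° gives AT at 112.4° from the x-axis; with |AT| = 16.7, T = (7.004, -14.84). ∠ATN = 98.5° gives TN at 30.90° from the x-axis; with |TN| = 27.1, N = (30.26, -0.9245). ∠TNQ = 92.2° gives NQ at -56.90° from the x-axis; with |NQ| = 16.1, Q = (39.05, -14.41). Then |AQ| = |Q − A| = 30.19.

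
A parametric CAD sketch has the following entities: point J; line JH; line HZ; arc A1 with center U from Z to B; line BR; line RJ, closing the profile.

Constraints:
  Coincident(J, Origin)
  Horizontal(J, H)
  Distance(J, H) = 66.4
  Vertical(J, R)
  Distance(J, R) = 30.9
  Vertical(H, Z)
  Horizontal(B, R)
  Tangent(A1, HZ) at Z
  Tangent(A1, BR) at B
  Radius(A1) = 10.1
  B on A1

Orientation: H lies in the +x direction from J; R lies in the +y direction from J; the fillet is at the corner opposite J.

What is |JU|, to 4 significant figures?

60.02

J is at the origin; J and H share the same y with |JH| = 66.4 and H on the +x side, so H = (66.40, 0.000). J and R share the same x with |JR| = 30.9 and R on the +y side, so R = (0.000, 30.90). The virtual corner opposite J is at (66.40, 30.90). Since A1 is tangent to HZ there, UZ ⟂ HZ and A1 meets BR tangentially, so UB is at right angles to BR, with radius 10.1, so the center U sits 10.1 in from both sides at U = (56.30, 20.80). Then |JU| = |U − J| = 60.02.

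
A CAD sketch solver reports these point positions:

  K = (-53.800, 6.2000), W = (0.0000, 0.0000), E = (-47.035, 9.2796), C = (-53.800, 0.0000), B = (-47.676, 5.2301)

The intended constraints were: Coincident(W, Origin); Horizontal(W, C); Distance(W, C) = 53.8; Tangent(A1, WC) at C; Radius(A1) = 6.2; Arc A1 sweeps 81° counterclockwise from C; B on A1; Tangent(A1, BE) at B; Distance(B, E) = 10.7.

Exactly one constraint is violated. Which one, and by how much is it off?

Distance(B, E) = 10.7 — off by 6.60.

W = (0.00, 0.00) ✓; W.y = 0.00, C.y = 0.00 ✓; |WC| = 53.80 ✓; ∠(KC, CW) = 90.00° ✓; |KC| = 6.200 ✓; bearing(K→B) − bearing(K→C) = 81.00° ✓; |KB| = 6.200 ✓; ∠(KB, BE) = 90.00° ✓; |BE| = 4.100 ✗.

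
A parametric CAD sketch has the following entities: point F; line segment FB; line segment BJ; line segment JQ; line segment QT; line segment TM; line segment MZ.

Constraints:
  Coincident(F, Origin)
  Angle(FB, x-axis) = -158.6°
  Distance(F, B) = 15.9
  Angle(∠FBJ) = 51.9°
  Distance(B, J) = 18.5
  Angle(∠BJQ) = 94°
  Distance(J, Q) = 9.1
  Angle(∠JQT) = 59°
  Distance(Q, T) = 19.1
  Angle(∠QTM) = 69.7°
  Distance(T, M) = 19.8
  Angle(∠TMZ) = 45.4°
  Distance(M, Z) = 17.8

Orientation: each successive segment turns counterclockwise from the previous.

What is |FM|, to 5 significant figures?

26.438

F is at the origin; FB runs at -158.6° with length 15.9, so B = (-14.804, -5.8015). ∠FBJ = 51.9° gives BJ at -30.500° from the x-axis; with |BJ| = 18.5, J = (1.1364, -15.191). ∠BJQ = 94.0° gives JQ at 55.500° from the x-axis; with |JQ| = 9.1, Q = (6.2906, -7.6915). ∠JQT = 59.0° gives QT at 176.50° from the x-axis; with |QT| = 19.1, T = (-12.774, -6.5254). ∠QTM = 69.7° gives TM at -73.200° from the x-axis; with |TM| = 19.8, M = (-7.0509, -25.480). Then |FM| = |M − F| = 26.438.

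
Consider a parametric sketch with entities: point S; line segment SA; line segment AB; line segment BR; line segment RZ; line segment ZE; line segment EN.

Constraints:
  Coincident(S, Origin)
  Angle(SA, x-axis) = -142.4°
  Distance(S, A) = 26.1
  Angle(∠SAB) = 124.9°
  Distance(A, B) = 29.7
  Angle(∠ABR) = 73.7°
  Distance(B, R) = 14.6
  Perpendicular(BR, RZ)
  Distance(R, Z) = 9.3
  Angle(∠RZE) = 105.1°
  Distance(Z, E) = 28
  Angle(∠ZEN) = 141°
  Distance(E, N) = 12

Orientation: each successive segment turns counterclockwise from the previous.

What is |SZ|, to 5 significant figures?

33.154

∠ABR = 73.7° gives BR at 19.000° from the x-axis; with |BR| = 14.6, R = (-5.4751, -40.839). BR is perpendicular to RZ, so RZ runs at 109.00°; with |RZ| = 9.3, Z = (-8.5029, -32.045). Then |SZ| = |Z − S| = 33.154.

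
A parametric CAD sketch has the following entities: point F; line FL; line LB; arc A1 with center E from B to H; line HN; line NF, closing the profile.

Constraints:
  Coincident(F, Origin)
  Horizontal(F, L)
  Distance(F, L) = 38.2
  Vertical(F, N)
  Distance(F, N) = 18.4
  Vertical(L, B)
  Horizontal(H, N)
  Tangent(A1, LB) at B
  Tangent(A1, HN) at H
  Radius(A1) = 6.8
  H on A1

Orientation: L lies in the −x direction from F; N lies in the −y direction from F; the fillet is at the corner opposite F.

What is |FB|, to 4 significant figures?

39.92

F is at the origin; F and L share the same y with |FL| = 38.2 and L on the −x side, so L = (-38.20, 0.000). F and N share the same x with |FN| = 18.4 and N on the −y side, so N = (0.000, -18.40). The virtual corner opposite F is at (-38.20, -18.40). A1 meets LB tangentially, so EB is at right angles to LB and since A1 is tangent to HN there, EH ⟂ HN, with radius 6.8, so the center E sits 6.8 in from both sides at E = (-31.40, -11.60). That places the tangent points at B = (-38.20, -11.60) on LB and H = (-31.40, -18.40) on HN. Then |FB| = |B − F| = 39.92.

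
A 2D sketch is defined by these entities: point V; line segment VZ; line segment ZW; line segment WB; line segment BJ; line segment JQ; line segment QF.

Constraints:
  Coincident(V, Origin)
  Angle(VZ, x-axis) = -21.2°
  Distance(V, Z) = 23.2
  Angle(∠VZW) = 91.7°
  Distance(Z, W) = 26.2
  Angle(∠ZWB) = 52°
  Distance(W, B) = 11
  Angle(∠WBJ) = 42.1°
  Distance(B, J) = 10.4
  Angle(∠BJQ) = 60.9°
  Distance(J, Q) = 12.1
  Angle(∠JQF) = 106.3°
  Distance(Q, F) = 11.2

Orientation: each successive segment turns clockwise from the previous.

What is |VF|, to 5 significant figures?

29.940

V is at the origin; VZ runs at -21.2° with length 23.2, so Z = (21.630, -8.3897). ∠VZW = 91.7° gives ZW at -109.50° from the x-axis; with |ZW| = 26.2, W = (12.884, -33.087). ∠ZWB = 52.0° gives WB at 122.50° from the x-axis; with |WB| = 11.0, B = (6.9739, -23.810). ∠WBJ = 42.1° gives BJ at -15.400° from the x-axis; with |BJ| = 10.4, J = (17.000, -26.571). ∠BJQ = 60.9° gives JQ at -134.50° from the x-axis; with |JQ| = 12.1, Q = (8.5195, -35.202). ∠JQF = 106.3° gives QF at 151.80° from the x-axis; with |QF| = 11.2, F = (-1.3511, -29.909). Then |VF| = |F − V| = 29.940.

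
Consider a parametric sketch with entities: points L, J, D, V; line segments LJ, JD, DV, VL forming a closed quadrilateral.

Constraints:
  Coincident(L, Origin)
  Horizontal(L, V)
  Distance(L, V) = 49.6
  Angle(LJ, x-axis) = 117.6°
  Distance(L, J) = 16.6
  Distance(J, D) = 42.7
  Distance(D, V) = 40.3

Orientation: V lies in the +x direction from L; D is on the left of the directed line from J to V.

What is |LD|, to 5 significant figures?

46.066

Checks: |LV| = 49.60 ✓; |LJ| = 16.60 ✓; |JD| = 42.70 ✓; |DV| = 40.30 ✓.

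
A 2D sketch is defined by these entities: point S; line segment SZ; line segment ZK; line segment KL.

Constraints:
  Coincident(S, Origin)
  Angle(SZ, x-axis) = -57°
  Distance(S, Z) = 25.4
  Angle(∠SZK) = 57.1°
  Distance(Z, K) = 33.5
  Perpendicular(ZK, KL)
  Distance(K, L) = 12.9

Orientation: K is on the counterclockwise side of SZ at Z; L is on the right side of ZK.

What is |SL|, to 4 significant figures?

39.49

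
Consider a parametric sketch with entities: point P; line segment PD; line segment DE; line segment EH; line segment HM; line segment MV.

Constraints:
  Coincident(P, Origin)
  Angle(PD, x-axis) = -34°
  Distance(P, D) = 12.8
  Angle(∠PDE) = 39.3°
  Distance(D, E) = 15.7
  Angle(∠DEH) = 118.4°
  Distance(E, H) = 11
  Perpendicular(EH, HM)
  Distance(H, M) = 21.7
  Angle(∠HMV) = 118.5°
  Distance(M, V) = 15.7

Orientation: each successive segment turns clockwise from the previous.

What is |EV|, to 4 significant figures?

29.33

P is at the origin; PD runs at -34.0° with length 12.8, so D = (10.61, -7.158). ∠PDE = 39.3° gives DE at -174.7° from the x-axis; with |DE| = 15.7, E = (-5.021, -8.608). ∠DEH = 118.4° gives EH at 123.7° from the x-axis; with |EH| = 11.0, H = (-11.12, 0.5436). EH is perpendicular to HM, so HM runs at 33.70°; with |HM| = 21.7, M = (6.929, 12.58). ∠HMV = 118.5° gives MV at -27.80° from the x-axis; with |MV| = 15.7, V = (20.82, 5.261). Then |EV| = |V − E| = 29.33.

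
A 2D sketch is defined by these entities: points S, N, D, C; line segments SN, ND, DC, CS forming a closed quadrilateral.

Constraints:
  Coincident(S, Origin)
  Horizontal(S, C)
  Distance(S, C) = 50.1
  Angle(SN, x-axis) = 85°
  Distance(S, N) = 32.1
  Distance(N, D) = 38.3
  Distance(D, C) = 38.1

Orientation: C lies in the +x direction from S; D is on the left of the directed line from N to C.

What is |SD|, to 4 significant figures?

55.02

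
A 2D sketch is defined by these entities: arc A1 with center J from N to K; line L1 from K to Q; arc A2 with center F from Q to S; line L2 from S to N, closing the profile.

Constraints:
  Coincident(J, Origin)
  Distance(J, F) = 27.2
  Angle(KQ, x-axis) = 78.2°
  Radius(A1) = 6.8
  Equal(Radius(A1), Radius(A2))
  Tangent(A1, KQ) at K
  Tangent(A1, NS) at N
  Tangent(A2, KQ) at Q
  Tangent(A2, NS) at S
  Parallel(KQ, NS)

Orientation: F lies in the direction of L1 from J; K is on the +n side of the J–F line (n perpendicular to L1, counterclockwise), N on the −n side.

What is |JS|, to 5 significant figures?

28.037

The slot axis is L1's direction at 78.2°, so u = (cos 78.2°, sin 78.2°) = (0.20450, 0.97887) and n = (−sin 78.2°, cos 78.2°) = (-0.97887, 0.20450). J is at the origin and F lies 27.2 along u from J, so F = 27.2·u = (5.5623, 26.625). Tangency of A1 to both parallel lines with radius 6.8 puts K and N at J ± 6.8·n: K = (-6.6563, 1.3906), N = (6.6563, -1.3906). Equal radii place Q and S the same way about F: Q = F + 6.8·n = (-1.0940, 28.016), S = F − 6.8·n = (12.219, 25.235). Then |JS| = |S − J| = 28.037.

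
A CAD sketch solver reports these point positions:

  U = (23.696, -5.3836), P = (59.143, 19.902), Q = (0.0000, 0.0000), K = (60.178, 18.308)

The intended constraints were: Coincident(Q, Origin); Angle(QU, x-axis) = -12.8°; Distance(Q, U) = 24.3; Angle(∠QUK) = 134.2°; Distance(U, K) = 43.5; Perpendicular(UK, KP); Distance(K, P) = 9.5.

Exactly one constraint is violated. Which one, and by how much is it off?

Distance(K, P) = 9.5 — off by 7.60.

Q = (0.00, 0.00) ✓; QU at -12.80° ✓; |QU| = 24.30 ✓; ∠QUK = 134.2° ✓; |UK| = 43.50 ✓; ∠(UK, KP) = 90.00° ✓; |KP| = 1.901 ✗.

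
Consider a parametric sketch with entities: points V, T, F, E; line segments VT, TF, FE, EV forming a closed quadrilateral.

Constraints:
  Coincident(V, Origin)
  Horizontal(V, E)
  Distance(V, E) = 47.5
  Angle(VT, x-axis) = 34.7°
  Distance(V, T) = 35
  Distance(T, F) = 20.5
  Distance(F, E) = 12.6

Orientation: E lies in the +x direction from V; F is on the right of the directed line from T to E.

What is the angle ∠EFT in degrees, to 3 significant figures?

109°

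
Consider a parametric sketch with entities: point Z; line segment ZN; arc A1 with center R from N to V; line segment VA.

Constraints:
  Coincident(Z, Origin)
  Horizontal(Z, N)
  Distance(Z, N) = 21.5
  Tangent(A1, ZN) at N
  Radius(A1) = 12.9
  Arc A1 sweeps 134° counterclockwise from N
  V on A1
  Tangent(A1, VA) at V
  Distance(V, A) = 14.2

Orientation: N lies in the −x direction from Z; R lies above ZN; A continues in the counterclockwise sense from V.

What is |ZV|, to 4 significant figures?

25.04

Z is at the origin; ZN is horizontal with |ZN| = 21.5 and N on the −x side, so N = (-21.50, 0.000). Since A1 is tangent to ZN there, RN ⟂ ZN, so R = N + (0, 12.9) = (-21.50, 12.90). On A1, N sits at bearing -90° from R; a 134° counterclockwise sweep puts V at bearing 44°, so V = R + 12.9·(cos 44°, sin 44°) = (-12.22, 21.86). Then |ZV| = |V − Z| = 25.04.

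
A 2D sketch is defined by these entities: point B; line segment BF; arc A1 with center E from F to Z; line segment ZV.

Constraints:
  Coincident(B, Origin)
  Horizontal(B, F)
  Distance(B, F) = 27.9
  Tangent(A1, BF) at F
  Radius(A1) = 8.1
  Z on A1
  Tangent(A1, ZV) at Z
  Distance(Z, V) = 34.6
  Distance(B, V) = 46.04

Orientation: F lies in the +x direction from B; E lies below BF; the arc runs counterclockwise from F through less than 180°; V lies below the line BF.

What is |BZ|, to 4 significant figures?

21.26

Checks: |EZ| = 8.100 ✓; ∠(EZ, ZV) = 90.00° ✓; |ZV| = 34.60 ✓; |BV| = 46.04 ✓.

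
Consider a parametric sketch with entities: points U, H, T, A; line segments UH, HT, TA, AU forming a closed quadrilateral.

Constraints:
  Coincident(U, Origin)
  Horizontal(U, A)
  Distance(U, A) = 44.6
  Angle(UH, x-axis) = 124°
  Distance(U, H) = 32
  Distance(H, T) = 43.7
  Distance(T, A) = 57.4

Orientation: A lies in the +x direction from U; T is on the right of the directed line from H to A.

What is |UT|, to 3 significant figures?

19.5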